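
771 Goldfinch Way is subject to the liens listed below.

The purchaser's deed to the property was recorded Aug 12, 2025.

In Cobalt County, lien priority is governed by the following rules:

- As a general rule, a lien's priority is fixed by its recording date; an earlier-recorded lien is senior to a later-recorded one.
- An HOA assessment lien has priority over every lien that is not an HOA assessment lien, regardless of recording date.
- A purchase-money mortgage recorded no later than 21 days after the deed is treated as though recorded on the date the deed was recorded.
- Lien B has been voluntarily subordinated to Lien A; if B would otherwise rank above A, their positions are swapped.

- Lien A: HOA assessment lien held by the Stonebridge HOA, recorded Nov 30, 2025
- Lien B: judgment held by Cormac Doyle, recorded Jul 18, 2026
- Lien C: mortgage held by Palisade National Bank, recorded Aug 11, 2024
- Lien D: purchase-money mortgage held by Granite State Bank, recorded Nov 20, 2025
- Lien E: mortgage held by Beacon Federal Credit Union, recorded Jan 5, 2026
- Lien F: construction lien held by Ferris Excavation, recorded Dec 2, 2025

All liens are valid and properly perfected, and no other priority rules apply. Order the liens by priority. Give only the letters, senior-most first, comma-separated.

Effective dates: D was recorded 100 days after the deed — beyond 21 days — so no relation-back applies.
As an HOA assessment lien, A is senior to every other lien.
The other liens, earliest effective date first: C (Aug 11, 2024), D (Nov 20, 2025), F (Dec 2, 2025), E (Jan 5, 2026), B (Jul 18, 2026).
B already ranks below A; the subordination has no effect.

A, C, D, F, E, B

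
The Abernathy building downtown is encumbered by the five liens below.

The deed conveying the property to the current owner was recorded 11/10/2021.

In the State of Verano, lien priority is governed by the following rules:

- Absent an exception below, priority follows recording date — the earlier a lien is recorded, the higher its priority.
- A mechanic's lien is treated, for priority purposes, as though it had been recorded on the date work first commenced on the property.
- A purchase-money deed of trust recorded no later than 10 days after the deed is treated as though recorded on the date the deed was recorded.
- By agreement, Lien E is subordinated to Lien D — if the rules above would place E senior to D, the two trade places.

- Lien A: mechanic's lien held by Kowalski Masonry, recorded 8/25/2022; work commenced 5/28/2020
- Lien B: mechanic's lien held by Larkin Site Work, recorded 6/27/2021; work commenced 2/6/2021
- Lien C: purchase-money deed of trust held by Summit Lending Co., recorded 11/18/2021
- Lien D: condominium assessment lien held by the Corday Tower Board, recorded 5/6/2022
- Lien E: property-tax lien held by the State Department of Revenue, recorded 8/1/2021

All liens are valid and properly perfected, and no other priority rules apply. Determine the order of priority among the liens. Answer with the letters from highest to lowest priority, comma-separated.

A, B, D, C, E

First, effective dates: A relates back to 5/28/2020 (work commenced); B is treated as recorded 2/6/2021, the work-commencement date; C's effective date is the deed date, 11/10/2021.
By effective date: A (5/28/2020), B (2/6/2021), E (8/1/2021), C (11/10/2021), D (5/6/2022).
E would otherwise be senior to D, so under the subordination agreement E and D exchange positions.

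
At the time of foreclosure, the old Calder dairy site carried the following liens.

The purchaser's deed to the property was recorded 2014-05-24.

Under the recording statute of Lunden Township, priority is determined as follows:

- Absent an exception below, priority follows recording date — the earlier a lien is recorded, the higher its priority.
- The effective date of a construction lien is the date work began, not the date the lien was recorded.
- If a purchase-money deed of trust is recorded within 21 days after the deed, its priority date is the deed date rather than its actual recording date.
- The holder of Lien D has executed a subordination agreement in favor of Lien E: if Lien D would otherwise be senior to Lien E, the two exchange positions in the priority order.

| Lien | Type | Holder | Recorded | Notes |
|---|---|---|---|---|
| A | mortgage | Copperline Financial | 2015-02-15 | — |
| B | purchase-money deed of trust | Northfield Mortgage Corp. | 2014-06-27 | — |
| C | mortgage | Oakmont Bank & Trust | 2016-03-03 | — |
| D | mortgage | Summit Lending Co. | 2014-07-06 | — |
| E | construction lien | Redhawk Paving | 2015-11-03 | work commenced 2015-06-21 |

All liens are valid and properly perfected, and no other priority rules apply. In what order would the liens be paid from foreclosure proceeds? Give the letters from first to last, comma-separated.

Adjusting effective dates: B was recorded 34 days after the deed — beyond 21 days — so no relation-back applies; E is treated as recorded 2015-06-21, the work-commencement date.
Sorted by effective date: B (2014-06-27), D (2014-07-06), A (2015-02-15), E (2015-06-21), C (2016-03-03).
Because D would otherwise rank above E, the subordination swaps them.

B, E, A, D, C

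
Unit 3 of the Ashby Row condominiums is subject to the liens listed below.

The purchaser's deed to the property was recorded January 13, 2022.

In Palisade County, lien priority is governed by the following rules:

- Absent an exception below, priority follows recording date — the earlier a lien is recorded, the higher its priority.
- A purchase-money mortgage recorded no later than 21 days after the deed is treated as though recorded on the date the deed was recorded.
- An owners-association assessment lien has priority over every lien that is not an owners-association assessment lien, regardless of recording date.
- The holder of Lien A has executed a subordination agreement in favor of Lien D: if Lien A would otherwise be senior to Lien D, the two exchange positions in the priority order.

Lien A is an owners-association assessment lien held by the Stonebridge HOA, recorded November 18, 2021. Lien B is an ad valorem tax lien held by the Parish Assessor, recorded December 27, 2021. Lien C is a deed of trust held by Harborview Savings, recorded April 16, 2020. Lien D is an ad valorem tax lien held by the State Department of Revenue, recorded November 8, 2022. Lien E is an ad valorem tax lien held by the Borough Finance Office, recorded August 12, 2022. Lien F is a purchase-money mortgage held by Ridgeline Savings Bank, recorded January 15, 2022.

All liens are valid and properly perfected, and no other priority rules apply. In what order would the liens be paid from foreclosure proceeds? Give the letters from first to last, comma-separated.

First, effective dates: F was recorded within the 21-day window, so its effective date is the deed date January 13, 2022.
A is an owners-association assessment lien and takes priority over every other lien.
Ordering the rest by effective date: C (April 16, 2020), B (December 27, 2021), F (January 13, 2022), E (August 12, 2022), D (November 8, 2022).
A would otherwise be senior to D, so under the subordination agreement A and D exchange positions.

D, C, B, F, E, A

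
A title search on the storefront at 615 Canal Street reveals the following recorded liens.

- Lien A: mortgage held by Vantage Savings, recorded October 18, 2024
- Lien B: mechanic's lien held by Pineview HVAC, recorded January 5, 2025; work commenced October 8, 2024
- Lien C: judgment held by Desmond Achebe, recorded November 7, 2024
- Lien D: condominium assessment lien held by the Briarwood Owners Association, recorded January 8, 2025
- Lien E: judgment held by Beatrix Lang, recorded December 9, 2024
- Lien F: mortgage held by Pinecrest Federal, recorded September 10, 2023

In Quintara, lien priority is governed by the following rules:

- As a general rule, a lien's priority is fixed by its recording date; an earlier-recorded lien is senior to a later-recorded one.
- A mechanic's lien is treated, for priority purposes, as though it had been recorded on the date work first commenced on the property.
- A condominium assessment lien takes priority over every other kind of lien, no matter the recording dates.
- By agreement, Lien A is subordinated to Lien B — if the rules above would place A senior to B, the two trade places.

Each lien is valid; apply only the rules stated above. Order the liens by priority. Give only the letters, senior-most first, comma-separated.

Adjusting effective dates: B relates back to October 8, 2024 (work commenced).
D is a condominium assessment lien and takes priority over every other lien.
Ordering the rest by effective date: F (September 10, 2023), B (October 8, 2024), A (October 18, 2024), C (November 7, 2024), E (December 9, 2024).
A is already junior to B, so the subordination agreement changes nothing.

D, F, B, A, C, E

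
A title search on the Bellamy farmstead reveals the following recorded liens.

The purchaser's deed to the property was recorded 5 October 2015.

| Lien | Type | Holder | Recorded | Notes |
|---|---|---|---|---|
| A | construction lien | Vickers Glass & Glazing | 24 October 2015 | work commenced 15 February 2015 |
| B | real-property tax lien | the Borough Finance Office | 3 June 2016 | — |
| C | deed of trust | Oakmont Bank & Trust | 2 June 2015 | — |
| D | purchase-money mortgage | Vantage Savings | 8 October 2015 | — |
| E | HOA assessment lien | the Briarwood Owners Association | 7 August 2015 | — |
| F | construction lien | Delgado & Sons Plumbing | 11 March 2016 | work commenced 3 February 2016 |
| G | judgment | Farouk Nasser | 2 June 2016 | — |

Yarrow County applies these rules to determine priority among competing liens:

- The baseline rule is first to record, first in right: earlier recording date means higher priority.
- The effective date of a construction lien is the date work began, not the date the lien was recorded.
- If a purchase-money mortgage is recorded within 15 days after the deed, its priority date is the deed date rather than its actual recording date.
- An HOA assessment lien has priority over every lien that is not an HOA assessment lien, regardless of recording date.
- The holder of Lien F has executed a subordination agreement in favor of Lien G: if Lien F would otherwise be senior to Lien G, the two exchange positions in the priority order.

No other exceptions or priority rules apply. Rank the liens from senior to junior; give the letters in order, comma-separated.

E, A, C, D, G, F, B

Effective dates: A relates back to 15 February 2015 (work commenced); D was recorded within the 15-day window, so its effective date is the deed date 5 October 2015; F's effective date is 3 February 2016, when work began.
E is an HOA assessment lien, so it outranks all other liens regardless of date.
Ordering the rest by effective date: A (15 February 2015), C (2 June 2015), D (5 October 2015), F (3 February 2016), G (2 June 2016), B (3 June 2016).
F is senior to G before the subordination, so the two trade places.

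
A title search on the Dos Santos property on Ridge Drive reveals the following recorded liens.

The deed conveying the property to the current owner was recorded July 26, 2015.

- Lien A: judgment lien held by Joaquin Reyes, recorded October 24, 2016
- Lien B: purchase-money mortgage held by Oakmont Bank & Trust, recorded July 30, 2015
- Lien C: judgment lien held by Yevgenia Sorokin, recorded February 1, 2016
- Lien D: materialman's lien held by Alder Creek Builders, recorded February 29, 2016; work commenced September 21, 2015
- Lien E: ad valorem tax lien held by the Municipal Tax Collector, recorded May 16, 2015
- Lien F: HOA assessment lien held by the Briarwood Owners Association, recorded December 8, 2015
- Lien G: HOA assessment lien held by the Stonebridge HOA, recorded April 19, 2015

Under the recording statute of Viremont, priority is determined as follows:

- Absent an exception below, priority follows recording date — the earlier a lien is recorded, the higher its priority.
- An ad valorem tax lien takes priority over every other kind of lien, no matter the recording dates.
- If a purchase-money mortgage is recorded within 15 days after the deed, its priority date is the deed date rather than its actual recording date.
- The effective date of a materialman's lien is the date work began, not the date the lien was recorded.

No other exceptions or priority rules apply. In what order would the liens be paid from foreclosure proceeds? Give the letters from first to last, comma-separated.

E, G, B, D, F, C, A

First, effective dates: B relates back to the deed date July 26, 2015; D relates back to September 21, 2015 (work commenced).
E is an ad valorem tax lien, so it outranks all other liens regardless of date.
Remaining liens by effective date: G (April 19, 2015), B (July 26, 2015), D (September 21, 2015), F (December 8, 2015), C (February 1, 2016), A (October 24, 2016).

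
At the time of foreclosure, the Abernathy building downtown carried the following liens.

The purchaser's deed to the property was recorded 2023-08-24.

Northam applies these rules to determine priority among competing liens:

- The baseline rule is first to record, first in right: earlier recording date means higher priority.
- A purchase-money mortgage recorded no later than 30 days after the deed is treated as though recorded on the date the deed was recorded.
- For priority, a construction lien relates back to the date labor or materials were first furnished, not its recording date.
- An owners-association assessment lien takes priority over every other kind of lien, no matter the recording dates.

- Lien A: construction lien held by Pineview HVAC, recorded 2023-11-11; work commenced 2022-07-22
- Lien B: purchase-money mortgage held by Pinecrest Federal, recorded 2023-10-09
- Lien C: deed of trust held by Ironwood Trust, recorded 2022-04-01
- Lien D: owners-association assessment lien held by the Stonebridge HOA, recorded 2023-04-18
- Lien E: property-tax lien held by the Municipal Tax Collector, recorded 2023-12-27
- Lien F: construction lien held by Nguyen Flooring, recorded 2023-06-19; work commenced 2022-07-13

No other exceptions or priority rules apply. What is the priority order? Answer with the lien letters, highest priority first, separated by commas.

Effective dates after the stated exceptions: A is treated as recorded 2022-07-22, the work-commencement date; B was recorded 46 days after the deed — beyond 30 days — so no relation-back applies; F is treated as recorded 2022-07-13, the work-commencement date.
D is an owners-association assessment lien and takes priority over every other lien.
The other liens, earliest effective date first: C (2022-04-01), F (2022-07-13), A (2022-07-22), B (2023-10-09), E (2023-12-27).

D, C, F, A, B, E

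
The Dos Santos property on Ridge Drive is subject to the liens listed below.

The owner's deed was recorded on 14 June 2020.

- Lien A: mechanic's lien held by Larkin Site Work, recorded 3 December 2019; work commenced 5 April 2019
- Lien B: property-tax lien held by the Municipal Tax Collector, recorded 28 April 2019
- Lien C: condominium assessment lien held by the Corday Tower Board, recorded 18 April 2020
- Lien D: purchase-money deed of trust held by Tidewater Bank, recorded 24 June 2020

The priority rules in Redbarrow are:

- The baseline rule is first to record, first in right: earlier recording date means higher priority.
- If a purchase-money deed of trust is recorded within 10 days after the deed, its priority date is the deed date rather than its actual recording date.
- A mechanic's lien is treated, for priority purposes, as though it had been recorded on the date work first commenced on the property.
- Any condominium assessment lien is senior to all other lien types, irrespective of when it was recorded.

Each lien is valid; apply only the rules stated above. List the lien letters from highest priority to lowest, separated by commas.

Effective dates: A is treated as recorded 5 April 2019, the work-commencement date; D relates back to the deed date 14 June 2020.
As a condominium assessment lien, C is senior to every other lien.
Ordering the rest by effective date: A (5 April 2019), B (28 April 2019), D (14 June 2020).

C, A, B, D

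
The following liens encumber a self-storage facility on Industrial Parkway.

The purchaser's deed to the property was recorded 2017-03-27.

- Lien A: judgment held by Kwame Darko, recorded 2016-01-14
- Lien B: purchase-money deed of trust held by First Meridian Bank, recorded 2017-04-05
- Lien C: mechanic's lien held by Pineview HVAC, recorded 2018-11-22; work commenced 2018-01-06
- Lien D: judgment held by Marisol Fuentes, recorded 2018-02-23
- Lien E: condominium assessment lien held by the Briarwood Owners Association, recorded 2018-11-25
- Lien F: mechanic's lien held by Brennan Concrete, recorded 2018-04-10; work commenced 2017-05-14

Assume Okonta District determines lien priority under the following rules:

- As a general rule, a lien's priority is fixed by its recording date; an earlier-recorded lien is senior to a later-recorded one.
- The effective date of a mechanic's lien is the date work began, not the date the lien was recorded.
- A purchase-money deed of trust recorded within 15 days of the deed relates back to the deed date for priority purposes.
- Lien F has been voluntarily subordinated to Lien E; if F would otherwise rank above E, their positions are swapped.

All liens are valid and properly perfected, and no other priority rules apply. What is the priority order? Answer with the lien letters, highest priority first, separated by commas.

A, B, E, C, D, F

First, effective dates: B's effective date is the deed date, 2017-03-27; C's effective date is 2018-01-06, when work began; F is treated as recorded 2017-05-14, the work-commencement date.
Ordering by effective date: A (2016-01-14), B (2017-03-27), F (2017-05-14), C (2018-01-06), D (2018-02-23), E (2018-11-25).
Because F would otherwise rank above E, the subordination swaps them.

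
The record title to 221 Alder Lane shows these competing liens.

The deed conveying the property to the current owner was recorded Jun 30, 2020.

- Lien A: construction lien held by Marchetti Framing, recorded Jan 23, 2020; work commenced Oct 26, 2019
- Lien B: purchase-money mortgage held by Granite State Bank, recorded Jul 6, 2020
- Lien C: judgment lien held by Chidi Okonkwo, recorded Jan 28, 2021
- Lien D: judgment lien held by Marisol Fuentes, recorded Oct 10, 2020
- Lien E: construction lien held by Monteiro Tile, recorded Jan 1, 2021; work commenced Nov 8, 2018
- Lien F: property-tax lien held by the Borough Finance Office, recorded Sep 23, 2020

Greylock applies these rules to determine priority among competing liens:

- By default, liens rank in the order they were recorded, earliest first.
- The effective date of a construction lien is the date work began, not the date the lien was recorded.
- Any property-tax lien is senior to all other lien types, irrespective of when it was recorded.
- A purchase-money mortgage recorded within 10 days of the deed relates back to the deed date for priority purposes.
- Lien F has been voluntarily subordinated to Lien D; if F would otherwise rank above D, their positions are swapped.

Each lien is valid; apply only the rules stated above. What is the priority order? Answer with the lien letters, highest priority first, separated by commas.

D, E, A, B, F, C

First, effective dates: A's effective date is Oct 26, 2019, when work began; B relates back to the deed date Jun 30, 2020; E relates back to Nov 8, 2018 (work commenced).
F is a property-tax lien and takes priority over every other lien.
Remaining liens by effective date: E (Nov 8, 2018), A (Oct 26, 2019), B (Jun 30, 2020), D (Oct 10, 2020), C (Jan 28, 2021).
F is senior to D before the subordination, so the two trade places.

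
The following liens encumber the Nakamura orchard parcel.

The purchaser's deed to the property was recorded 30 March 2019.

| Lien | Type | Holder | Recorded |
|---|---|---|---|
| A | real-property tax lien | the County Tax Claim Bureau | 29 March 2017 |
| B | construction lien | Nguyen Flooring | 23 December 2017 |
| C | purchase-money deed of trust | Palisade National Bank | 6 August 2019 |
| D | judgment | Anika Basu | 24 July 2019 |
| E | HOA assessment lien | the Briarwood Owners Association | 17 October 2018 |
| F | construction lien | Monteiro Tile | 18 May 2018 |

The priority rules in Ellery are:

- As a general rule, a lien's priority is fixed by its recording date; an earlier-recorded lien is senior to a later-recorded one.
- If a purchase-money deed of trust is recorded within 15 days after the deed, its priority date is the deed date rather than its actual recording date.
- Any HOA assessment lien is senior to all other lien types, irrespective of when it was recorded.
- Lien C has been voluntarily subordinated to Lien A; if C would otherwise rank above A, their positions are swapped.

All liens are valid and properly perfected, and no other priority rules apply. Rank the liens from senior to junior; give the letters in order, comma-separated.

Effective dates: C was recorded 129 days after the deed, outside the 15-day window, so it keeps its recording date.
As an HOA assessment lien, E is senior to every other lien.
The other liens, earliest effective date first: A (29 March 2017), B (23 December 2017), F (18 May 2018), D (24 July 2019), C (6 August 2019).
C already ranks below A; the subordination has no effect.

E, A, B, F, D, C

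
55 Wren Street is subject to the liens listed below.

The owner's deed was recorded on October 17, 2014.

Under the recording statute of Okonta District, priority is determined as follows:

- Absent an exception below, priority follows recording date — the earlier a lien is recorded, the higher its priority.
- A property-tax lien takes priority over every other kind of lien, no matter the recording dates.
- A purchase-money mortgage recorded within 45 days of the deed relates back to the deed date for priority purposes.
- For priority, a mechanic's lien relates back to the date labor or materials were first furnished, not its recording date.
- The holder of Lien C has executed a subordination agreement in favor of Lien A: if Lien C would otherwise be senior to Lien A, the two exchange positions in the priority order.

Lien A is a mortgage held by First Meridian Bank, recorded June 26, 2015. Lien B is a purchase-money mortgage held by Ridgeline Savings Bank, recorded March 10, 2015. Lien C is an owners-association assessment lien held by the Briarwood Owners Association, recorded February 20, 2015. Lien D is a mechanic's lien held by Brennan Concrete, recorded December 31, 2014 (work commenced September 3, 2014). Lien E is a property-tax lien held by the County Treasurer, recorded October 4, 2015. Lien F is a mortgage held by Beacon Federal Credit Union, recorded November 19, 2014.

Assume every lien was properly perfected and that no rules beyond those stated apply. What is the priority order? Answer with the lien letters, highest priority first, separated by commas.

Effective dates after the stated exceptions: B missed the 45-day window (144 days after the deed), so its recording date stands; D's effective date is September 3, 2014, when work began.
E is a property-tax lien and takes priority over every other lien.
The other liens, earliest effective date first: D (September 3, 2014), F (November 19, 2014), C (February 20, 2015), B (March 10, 2015), A (June 26, 2015).
C would otherwise be senior to A, so under the subordination agreement C and A exchange positions.

E, D, F, A, B, C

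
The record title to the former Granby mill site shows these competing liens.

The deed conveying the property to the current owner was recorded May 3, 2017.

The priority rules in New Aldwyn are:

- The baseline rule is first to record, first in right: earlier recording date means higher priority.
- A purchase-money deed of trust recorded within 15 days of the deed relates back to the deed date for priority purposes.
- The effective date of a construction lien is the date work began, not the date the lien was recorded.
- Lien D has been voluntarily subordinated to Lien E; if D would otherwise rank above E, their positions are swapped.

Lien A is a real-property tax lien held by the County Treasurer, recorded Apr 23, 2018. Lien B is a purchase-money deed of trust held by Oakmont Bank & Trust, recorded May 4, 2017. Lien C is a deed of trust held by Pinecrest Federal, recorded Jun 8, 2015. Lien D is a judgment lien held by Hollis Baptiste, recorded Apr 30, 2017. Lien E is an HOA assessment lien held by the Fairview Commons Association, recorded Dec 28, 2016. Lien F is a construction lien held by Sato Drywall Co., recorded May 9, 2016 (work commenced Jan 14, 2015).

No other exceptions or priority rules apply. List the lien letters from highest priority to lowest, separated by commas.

First, effective dates: B's effective date is the deed date, May 3, 2017; F's effective date is Jan 14, 2015, when work began.
By effective date, earliest first: F (Jan 14, 2015), C (Jun 8, 2015), E (Dec 28, 2016), D (Apr 30, 2017), B (May 3, 2017), A (Apr 23, 2018).
Since D is not senior to E, the subordination leaves the order unchanged.

F, C, E, D, B, A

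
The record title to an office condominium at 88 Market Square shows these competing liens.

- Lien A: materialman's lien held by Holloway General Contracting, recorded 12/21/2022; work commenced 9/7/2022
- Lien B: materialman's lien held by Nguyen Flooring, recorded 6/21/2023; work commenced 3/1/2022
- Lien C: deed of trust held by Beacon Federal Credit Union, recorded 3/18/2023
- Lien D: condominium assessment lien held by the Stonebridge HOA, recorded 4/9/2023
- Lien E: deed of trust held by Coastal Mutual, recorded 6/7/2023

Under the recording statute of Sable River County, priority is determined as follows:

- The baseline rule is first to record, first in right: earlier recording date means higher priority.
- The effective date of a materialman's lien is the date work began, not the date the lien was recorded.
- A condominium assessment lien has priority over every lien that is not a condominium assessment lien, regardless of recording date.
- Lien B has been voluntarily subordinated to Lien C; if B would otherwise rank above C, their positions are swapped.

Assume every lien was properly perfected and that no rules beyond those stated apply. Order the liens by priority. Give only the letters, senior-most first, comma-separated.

Effective dates after the stated exceptions: A is treated as recorded 9/7/2022, the work-commencement date; B is treated as recorded 3/1/2022, the work-commencement date.
D, as a condominium assessment lien, has superpriority and ranks first.
Among the remaining liens, by effective date: B (3/1/2022), A (9/7/2022), C (3/18/2023), E (6/7/2023).
B is senior to C before the subordination, so the two trade places.

D, C, A, B, E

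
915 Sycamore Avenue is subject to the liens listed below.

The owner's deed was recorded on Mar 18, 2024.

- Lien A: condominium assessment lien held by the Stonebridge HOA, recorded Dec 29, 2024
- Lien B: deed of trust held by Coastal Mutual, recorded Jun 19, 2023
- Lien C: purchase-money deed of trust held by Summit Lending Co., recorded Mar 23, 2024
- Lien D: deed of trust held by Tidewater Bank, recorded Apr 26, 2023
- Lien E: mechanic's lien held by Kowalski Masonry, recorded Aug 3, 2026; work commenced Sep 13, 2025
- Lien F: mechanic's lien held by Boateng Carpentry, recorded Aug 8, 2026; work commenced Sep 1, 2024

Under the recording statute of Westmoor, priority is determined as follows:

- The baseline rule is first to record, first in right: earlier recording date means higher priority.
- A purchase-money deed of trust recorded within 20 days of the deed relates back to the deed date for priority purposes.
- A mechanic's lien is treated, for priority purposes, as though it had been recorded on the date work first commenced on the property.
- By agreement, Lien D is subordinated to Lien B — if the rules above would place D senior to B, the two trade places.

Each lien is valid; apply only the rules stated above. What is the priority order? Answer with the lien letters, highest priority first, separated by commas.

B, D, C, F, A, E

Effective dates after the stated exceptions: C relates back to the deed date Mar 18, 2024; E's effective date is Sep 13, 2025, when work began; F relates back to Sep 1, 2024 (work commenced).
Sorted by effective date: D (Apr 26, 2023), B (Jun 19, 2023), C (Mar 18, 2024), F (Sep 1, 2024), A (Dec 29, 2024), E (Sep 13, 2025).
Because D would otherwise rank above B, the subordination swaps them.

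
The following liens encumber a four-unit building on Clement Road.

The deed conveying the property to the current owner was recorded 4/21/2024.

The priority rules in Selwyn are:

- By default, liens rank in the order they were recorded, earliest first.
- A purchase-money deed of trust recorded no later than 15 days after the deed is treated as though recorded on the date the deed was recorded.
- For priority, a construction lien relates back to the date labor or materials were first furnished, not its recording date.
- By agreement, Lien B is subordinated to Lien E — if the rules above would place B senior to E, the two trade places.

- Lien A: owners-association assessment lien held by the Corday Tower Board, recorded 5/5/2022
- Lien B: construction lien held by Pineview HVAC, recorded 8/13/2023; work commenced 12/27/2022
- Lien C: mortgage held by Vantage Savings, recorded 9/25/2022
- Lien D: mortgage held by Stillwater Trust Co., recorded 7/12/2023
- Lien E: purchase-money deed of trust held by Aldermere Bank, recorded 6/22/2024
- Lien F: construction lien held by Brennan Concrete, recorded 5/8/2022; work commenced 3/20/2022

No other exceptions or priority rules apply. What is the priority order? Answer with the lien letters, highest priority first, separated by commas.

Adjusting effective dates: B is treated as recorded 12/27/2022, the work-commencement date; E was recorded 62 days after the deed, outside the 15-day window, so it keeps its recording date; F is treated as recorded 3/20/2022, the work-commencement date.
Ordering by effective date: F (3/20/2022), A (5/5/2022), C (9/25/2022), B (12/27/2022), D (7/12/2023), E (6/22/2024).
Because B would otherwise rank above E, the subordination swaps them.

F, A, C, E, D, B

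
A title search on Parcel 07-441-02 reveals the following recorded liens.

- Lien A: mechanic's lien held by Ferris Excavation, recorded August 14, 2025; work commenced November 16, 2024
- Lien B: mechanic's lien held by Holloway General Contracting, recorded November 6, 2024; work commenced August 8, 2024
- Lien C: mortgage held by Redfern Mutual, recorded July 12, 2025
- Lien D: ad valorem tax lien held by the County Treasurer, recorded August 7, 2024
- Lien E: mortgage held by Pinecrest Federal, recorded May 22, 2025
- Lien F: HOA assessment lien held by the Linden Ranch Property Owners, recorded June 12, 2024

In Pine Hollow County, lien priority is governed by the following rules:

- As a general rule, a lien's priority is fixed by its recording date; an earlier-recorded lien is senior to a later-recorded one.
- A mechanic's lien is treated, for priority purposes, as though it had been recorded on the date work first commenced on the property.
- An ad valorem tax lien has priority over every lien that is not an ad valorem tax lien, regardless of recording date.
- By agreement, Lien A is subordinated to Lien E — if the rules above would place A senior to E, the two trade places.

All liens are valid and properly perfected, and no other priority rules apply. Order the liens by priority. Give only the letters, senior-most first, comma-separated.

D, F, B, E, A, C

Effective dates: A relates back to November 16, 2024 (work commenced); B is treated as recorded August 8, 2024, the work-commencement date.
D, as an ad valorem tax lien, has superpriority and ranks first.
The other liens, earliest effective date first: F (June 12, 2024), B (August 8, 2024), A (November 16, 2024), E (May 22, 2025), C (July 12, 2025).
The subordination applies — A was senior to E — so A and E swap.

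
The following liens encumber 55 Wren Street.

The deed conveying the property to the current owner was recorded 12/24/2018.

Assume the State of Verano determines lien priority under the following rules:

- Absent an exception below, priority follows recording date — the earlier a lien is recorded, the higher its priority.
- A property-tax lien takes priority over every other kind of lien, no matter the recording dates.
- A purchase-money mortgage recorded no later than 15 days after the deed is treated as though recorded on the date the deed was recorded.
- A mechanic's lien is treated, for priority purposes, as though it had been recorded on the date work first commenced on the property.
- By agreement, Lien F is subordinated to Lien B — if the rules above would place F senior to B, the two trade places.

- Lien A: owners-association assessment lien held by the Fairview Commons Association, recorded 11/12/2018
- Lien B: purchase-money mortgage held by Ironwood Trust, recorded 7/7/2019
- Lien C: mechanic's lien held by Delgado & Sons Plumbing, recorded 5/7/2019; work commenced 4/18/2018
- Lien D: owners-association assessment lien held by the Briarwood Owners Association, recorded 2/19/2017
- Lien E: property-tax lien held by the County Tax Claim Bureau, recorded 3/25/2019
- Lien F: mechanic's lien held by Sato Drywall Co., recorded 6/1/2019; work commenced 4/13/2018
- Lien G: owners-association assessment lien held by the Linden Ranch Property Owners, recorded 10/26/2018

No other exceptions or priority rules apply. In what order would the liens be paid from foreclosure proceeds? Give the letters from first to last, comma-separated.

Effective dates: B was recorded 195 days after the deed, outside the 15-day window, so it keeps its recording date; C is treated as recorded 4/18/2018, the work-commencement date; F relates back to 4/13/2018 (work commenced).
E, as a property-tax lien, has superpriority and ranks first.
Remaining liens by effective date: D (2/19/2017), F (4/13/2018), C (4/18/2018), G (10/26/2018), A (11/12/2018), B (7/7/2019).
The subordination applies — F was senior to B — so F and B swap.

E, D, B, C, G, A, F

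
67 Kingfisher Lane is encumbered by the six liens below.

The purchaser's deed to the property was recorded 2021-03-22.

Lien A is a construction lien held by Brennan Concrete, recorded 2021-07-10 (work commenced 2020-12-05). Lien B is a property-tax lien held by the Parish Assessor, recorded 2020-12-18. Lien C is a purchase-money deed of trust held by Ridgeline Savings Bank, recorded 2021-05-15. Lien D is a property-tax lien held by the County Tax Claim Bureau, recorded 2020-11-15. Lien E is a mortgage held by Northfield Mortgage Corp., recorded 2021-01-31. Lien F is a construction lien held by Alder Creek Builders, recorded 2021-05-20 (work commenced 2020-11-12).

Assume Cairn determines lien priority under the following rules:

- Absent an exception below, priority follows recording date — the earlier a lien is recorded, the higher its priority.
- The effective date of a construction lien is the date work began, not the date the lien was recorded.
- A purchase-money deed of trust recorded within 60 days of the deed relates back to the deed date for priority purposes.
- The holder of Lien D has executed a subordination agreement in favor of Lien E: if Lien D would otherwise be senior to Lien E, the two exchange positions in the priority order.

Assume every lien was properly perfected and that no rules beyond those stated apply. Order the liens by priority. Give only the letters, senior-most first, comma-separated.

F, E, A, B, D, C

Effective dates: A relates back to 2020-12-05 (work commenced); C's effective date is the deed date, 2021-03-22; F is treated as recorded 2020-11-12, the work-commencement date.
By effective date, earliest first: F (2020-11-12), D (2020-11-15), A (2020-12-05), B (2020-12-18), E (2021-01-31), C (2021-03-22).
The subordination applies — D was senior to E — so D and E swap.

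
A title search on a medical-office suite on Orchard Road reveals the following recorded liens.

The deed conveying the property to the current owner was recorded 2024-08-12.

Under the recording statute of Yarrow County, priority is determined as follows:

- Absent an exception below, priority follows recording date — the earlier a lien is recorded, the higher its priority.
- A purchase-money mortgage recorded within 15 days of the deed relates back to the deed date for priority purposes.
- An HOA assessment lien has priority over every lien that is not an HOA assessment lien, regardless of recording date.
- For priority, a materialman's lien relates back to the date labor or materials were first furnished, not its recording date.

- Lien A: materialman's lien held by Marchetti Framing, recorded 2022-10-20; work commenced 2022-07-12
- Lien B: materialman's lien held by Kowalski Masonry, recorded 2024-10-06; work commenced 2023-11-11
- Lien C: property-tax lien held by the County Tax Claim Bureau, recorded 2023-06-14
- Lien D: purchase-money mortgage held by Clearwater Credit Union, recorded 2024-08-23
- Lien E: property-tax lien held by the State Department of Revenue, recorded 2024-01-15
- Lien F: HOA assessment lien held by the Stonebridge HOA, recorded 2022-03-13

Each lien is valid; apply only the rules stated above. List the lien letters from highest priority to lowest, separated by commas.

F, A, C, B, E, D

Effective dates: A is treated as recorded 2022-07-12, the work-commencement date; B relates back to 2023-11-11 (work commenced); D was recorded within the 15-day window, so its effective date is the deed date 2024-08-12.
F is an HOA assessment lien and takes priority over every other lien.
Ordering the rest by effective date: A (2022-07-12), C (2023-06-14), B (2023-11-11), E (2024-01-15), D (2024-08-12).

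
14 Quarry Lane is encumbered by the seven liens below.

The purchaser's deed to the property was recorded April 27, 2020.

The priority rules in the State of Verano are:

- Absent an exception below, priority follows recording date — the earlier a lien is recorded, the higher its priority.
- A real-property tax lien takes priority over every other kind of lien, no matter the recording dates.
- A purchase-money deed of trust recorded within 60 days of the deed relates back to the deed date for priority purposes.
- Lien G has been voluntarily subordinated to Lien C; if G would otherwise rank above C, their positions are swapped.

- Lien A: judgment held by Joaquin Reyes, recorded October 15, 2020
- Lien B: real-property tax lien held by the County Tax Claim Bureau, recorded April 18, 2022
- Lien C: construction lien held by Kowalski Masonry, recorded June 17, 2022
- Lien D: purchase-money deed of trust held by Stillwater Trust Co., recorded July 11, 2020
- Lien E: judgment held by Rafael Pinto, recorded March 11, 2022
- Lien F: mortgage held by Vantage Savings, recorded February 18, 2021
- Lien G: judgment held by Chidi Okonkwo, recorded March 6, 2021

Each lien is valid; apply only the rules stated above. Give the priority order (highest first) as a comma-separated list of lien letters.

B, D, A, F, C, E, G

Adjusting effective dates: D was recorded 75 days after the deed — beyond 60 days — so no relation-back applies.
B is a real-property tax lien, so it outranks all other liens regardless of date.
Ordering the rest by effective date: D (July 11, 2020), A (October 15, 2020), F (February 18, 2021), G (March 6, 2021), E (March 11, 2022), C (June 17, 2022).
Because G would otherwise rank above C, the subordination swaps them.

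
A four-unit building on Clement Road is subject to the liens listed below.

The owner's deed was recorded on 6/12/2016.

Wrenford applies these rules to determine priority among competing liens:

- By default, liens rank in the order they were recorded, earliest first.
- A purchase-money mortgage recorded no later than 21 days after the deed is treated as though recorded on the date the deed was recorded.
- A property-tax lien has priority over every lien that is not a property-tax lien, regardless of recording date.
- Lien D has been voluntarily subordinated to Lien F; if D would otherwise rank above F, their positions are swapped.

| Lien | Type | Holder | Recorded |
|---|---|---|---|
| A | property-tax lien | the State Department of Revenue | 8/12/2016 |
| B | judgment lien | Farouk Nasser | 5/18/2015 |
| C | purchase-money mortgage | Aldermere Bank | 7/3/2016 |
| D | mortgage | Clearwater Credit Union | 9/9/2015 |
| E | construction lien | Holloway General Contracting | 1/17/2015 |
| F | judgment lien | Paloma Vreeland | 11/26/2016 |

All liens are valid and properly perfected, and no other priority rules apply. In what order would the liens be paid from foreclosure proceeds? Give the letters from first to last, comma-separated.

A, E, B, F, C, D

Effective dates: C relates back to the deed date 6/12/2016.
A is a property-tax lien, so it outranks all other liens regardless of date.
Among the remaining liens, by effective date: E (1/17/2015), B (5/18/2015), D (9/9/2015), C (6/12/2016), F (11/26/2016).
D would otherwise be senior to F, so under the subordination agreement D and F exchange positions.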